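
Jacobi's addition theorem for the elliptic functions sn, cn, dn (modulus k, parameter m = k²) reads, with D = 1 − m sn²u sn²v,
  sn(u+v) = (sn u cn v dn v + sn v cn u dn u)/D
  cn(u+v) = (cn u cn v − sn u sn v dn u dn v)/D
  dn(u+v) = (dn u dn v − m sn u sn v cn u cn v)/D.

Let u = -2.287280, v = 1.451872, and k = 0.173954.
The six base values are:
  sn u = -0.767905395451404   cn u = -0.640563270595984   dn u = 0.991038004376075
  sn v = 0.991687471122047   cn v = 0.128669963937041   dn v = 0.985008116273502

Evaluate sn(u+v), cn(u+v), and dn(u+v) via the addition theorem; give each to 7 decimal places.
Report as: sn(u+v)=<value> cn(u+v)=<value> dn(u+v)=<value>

sn(u+v)=-0.7398538 cn(u+v)=0.6727677 dn(u+v)=0.9916835

m = k² = 0.030259994116
D = 1 − m·sn²u·sn²v = 0.9824517452619734
sn(u+v) = (sn u·cn v·dn v + sn v·cn u·dn u)/D = -0.7268706307134398/0.9824517452619734 = -0.7398537731943443
cn(u+v) = (cn u·cn v − sn u·sn v·dn u·dn v)/D = 0.6609618127959766/0.9824517452619734 = 0.6727677119854161
dn(u+v) = (dn u·dn v − m·sn u·sn v·cn u·cn v)/D = 0.9742811908405378/0.9824517452619734 = 0.9916835056165971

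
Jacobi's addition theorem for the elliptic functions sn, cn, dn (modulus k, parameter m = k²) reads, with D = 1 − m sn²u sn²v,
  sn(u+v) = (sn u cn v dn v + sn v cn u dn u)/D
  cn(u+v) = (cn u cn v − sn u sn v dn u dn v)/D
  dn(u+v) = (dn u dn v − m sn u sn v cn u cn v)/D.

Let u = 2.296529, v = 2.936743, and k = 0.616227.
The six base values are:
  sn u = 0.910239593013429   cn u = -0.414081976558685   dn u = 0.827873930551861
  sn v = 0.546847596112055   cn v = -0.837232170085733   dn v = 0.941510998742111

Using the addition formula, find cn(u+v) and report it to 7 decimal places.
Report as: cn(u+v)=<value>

cn(u+v)=-0.0455885

m = k² = 0.379735715529
D = 1 − m·sn²u·sn²v = 0.9059138916790381
cn(u+v) = (cn u·cn v − sn u·sn v·dn u·dn v)/D = -0.04129929908066053/0.9059138916790381 = -0.04558854816114545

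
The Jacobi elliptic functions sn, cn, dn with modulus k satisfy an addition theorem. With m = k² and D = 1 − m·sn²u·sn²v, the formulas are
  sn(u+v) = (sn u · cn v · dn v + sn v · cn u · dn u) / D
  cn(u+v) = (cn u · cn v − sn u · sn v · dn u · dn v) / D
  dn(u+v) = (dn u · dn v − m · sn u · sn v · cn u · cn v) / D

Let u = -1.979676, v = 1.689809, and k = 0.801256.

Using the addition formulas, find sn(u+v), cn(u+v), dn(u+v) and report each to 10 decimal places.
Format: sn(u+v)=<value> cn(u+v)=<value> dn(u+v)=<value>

sn(u+v)=-0.2833742712 cn(u+v)=0.9590093964 dn(u+v)=0.9738818588

sn u = -0.9999415519712772, cn u = 0.01081169002855819, dn u = 0.5983843821877952
sn v = 0.9827319247352457, cn v = 0.1850350348073557, dn v = 0.6164170488526665
m = k² = 0.642011177536
D = 1 − m·sn²u·sn²v = 0.3800424550631576
sn(u+v) = (sn u·cn v·dn v + sn v·cn u·dn u)/D = -0.1076942537382226/0.3800424550631576 = -0.2833742712253697
cn(u+v) = (cn u·cn v − sn u·sn v·dn u·dn v)/D = 0.364464285441248/0.3800424550631576 = 0.959009396412512
dn(u+v) = (dn u·dn v − m·sn u·sn v·cn u·cn v)/D = 0.3701164525439795/0.3800424550631576 = 0.9738818587583101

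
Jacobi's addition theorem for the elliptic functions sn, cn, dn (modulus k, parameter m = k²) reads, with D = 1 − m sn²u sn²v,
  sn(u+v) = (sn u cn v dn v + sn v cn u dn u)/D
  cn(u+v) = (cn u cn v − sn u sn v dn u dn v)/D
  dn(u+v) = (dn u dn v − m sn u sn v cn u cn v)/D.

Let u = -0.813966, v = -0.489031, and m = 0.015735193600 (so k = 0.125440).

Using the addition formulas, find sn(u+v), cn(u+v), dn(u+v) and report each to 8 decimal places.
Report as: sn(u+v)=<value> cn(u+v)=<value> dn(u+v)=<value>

sn(u+v)=-0.96325645 cn(u+v)=0.26858335 dn(u+v)=0.99267311

sn u = -0.7261654461063366, cn u = 0.6875199959864332, dn u = 0.9958426465246799
sn v = -0.4695126039318493, cn v = 0.8829257696710038, dn v = 0.9982641439573946
m = k² = 0.0157351936
D = 1 − m·sn²u·sn²v = 0.9981708986917124
sn(u+v) = (sn u·cn v·dn v + sn v·cn u·dn u)/D = -0.9614945537526341/0.9981708986917124 = -0.9632564473807547
cn(u+v) = (cn u·cn v − sn u·sn v·dn u·dn v)/D = 0.2680920851107766/0.9981708986917124 = 0.2685833512699687
dn(u+v) = (dn u·dn v − m·sn u·sn v·cn u·cn v)/D = 0.990857406798691/0.9981708986917124 = 0.992673106476449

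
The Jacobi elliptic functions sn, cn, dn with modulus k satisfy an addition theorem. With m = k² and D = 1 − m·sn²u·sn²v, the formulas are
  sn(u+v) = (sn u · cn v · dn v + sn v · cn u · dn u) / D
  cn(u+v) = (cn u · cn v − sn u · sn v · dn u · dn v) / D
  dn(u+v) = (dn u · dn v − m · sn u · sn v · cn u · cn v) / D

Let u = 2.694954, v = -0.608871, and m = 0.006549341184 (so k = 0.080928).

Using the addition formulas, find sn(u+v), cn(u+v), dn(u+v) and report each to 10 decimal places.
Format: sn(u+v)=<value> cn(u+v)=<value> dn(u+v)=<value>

sn(u+v)=0.8721763119 cn(u+v)=-0.4891916608 dn(u+v)=0.9975058755

sn u = 0.4365000728132363, cn u = -0.8997042216384446, dn u = 0.9993758746697259
sn v = -0.5717540688813215, cn v = 0.8204250634382479, dn v = 0.9989289276938775
m = k² = 0.006549341184
D = 1 − m·sn²u·sn²v = 0.9995920708089222
sn(u+v) = (sn u·cn v·dn v + sn v·cn u·dn u)/D = 0.8718205257086232/0.9995920708089222 = 0.8721763118860081
cn(u+v) = (cn u·cn v − sn u·sn v·dn u·dn v)/D = -0.4889921052299405/0.9995920708089222 = -0.4891916607884079
dn(u+v) = (dn u·dn v − m·sn u·sn v·cn u·cn v)/D = 0.9970989637597501/0.9995920708089222 = 0.9975058755246482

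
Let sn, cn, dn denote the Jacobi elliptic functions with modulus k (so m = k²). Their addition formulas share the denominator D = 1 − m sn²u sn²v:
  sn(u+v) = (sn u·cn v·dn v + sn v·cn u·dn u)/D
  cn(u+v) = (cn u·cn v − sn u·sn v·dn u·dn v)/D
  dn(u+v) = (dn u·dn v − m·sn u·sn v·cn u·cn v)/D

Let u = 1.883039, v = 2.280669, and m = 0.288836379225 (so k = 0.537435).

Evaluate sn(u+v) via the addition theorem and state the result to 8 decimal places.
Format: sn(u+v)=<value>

sn u = 0.9890204980277573, cn u = -0.1477783965298273, dn u = 0.8470368120070939
sn v = 0.8819787242196019, cn v = -0.4712892212049448, dn v = 0.8805214867134163
m = k² = 0.288836379225
D = 1 − m·sn²u·sn²v = 0.7802247942595875
sn(u+v) = (sn u·cn v·dn v + sn v·cn u·dn u)/D = -0.5208245860310445/0.7802247942595875 = -0.6675314471713157

sn(u+v)=-0.66753145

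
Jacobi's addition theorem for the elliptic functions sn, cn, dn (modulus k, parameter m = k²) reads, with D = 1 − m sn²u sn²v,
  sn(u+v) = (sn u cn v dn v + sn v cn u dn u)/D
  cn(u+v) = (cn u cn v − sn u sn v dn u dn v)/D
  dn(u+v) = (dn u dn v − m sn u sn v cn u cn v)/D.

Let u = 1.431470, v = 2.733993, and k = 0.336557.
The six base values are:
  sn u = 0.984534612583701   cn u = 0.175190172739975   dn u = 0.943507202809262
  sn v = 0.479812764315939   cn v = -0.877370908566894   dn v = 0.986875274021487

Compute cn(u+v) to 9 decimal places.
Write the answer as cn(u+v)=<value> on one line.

cn(u+v)=-0.608954970

m = k² = 0.113270614249
D = 1 − m·sn²u·sn²v = 0.9747231571797579
cn(u+v) = (cn u·cn v − sn u·sn v·dn u·dn v)/D = -0.5935625113996915/0.9747231571797579 = -0.6089549704729412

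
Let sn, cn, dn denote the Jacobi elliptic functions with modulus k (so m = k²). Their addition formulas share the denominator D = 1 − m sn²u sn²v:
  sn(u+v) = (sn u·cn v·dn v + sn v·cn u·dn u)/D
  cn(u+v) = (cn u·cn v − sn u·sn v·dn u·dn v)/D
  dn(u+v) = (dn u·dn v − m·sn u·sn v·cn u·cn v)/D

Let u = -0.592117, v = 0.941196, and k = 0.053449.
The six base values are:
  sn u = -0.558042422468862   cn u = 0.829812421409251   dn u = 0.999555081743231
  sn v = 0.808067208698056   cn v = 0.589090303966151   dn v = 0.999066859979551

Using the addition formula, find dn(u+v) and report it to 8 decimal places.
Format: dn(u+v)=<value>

m = k² = 0.002856795601
D = 1 − m·sn²u·sn²v = 0.9994190903833258
dn(u+v) = (dn u·dn v − m·sn u·sn v·cn u·cn v)/D = 0.9992520887642798/0.9994190903833258 = 0.999832901311719

dn(u+v)=0.99983290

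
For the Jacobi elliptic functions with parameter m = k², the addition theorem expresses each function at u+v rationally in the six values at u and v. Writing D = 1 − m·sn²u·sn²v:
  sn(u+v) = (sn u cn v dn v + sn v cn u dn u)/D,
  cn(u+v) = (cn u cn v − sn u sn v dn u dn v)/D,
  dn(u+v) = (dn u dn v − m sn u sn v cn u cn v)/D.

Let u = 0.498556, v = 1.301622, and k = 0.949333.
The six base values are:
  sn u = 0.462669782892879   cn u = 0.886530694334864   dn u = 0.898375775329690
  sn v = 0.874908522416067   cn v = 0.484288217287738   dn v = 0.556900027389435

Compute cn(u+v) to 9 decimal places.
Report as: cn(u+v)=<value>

m = k² = 0.901233144889
D = 1 − m·sn²u·sn²v = 0.8523257674633784
cn(u+v) = (cn u·cn v − sn u·sn v·dn u·dn v)/D = 0.2268158394596818/0.8523257674633784 = 0.2661140236727941

cn(u+v)=0.266114024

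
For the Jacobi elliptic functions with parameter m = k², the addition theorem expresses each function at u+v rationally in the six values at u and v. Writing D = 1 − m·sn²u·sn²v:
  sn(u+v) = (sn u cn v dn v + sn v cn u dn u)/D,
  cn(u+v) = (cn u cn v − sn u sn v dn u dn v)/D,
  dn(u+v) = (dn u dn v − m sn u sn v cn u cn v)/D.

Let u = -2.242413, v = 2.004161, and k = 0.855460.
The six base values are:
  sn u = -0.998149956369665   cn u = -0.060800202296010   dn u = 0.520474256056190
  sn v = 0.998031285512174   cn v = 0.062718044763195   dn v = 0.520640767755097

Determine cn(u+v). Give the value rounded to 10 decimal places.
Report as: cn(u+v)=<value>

m = k² = 0.7318118116
D = 1 − m·sn²u·sn²v = 0.2737614305708145
cn(u+v) = (cn u·cn v − sn u·sn v·dn u·dn v)/D = 0.2661330259076447/0.2737614305708145 = 0.9721348451194752

cn(u+v)=0.9721348451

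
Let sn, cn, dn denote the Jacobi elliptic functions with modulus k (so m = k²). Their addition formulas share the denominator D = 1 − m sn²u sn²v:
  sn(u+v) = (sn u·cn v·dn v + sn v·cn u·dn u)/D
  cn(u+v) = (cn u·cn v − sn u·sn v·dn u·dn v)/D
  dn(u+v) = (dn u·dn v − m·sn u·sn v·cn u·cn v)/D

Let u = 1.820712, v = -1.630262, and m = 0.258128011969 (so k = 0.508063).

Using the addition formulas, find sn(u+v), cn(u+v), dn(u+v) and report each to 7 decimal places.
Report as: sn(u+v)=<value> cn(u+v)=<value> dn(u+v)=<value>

sn u = 0.9936772229019712, cn u = -0.1122745593882529, dn u = 0.86320671943668
sn v = -0.9986681498174175, cn v = 0.05159386145905424, dn v = 0.8617186929832982
m = k² = 0.258128011969
D = 1 − m·sn²u·sn²v = 0.7458042967702852
sn(u+v) = (sn u·cn v·dn v + sn v·cn u·dn u)/D = 0.1409653643070472/0.7458042967702852 = 0.1890111989398552
cn(u+v) = (cn u·cn v − sn u·sn v·dn u·dn v)/D = 0.7323611234539973/0.7458042967702852 = 0.9819749317957758
dn(u+v) = (dn u·dn v − m·sn u·sn v·cn u·cn v)/D = 0.7423575465839954/0.7458042967702852 = 0.9953784790444142

sn(u+v)=0.1890112 cn(u+v)=0.9819749 dn(u+v)=0.9953785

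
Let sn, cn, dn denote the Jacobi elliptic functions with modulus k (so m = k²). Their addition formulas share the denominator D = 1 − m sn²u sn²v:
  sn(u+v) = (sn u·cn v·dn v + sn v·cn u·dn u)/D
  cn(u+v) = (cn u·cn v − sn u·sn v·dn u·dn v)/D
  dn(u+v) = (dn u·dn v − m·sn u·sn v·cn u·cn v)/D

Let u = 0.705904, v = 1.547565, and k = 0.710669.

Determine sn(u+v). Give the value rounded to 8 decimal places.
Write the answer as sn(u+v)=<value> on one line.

sn u = 0.6282609332131044, cn u = 0.7780026990944178, dn u = 0.8947908339632836
sn v = 0.9758035223801265, cn v = 0.2186492298420875, dn v = 0.7204823131331703
m = k² = 0.505050427561
D = 1 − m·sn²u·sn²v = 0.8101810283895022
sn(u+v) = (sn u·cn v·dn v + sn v·cn u·dn u)/D = 0.7782770822766868/0.8101810283895022 = 0.9606212130439109

sn(u+v)=0.96062121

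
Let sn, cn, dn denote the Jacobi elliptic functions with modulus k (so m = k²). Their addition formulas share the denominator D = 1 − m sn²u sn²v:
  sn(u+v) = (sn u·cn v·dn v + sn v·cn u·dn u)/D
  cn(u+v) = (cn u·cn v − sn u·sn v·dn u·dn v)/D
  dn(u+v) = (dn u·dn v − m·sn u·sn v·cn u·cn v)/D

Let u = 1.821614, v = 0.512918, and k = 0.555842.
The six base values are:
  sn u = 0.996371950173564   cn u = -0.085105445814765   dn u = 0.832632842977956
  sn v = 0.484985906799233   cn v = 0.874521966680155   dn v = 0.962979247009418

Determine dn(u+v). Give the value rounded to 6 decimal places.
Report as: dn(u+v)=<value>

dn(u+v)=0.876128

m = k² = 0.308960328964
D = 1 − m·sn²u·sn²v = 0.9278553814202919
dn(u+v) = (dn u·dn v − m·sn u·sn v·cn u·cn v)/D = 0.8129198711049015/0.9278553814202919 = 0.8761277752795315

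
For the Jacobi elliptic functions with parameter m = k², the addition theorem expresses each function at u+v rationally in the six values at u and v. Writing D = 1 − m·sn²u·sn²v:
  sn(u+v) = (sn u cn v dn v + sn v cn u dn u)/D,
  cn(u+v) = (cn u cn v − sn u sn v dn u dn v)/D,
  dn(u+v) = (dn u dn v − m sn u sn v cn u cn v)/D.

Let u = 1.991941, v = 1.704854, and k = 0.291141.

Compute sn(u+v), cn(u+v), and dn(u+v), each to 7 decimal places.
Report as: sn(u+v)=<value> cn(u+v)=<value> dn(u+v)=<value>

sn u = 0.9322549361456171, cn u = -0.3618020647151303, dn u = 0.9624616707984004
sn v = 0.9955093618215258, cn v = -0.09466314238233632, dn v = 0.9570770551341383
m = k² = 0.084763081881
D = 1 − m·sn²u·sn²v = 0.9269926106546421
sn(u+v) = (sn u·cn v·dn v + sn v·cn u·dn u)/D = -0.4311191109656914/0.9269926106546421 = -0.465072866828178
cn(u+v) = (cn u·cn v − sn u·sn v·dn u·dn v)/D = -0.8206409765350867/0.9269926106546421 = -0.8852724035799489
dn(u+v) = (dn u·dn v − m·sn u·sn v·cn u·cn v)/D = 0.9184557263239394/0.9269926106546421 = 0.9907907741306871

sn(u+v)=-0.4650729 cn(u+v)=-0.8852724 dn(u+v)=0.9907908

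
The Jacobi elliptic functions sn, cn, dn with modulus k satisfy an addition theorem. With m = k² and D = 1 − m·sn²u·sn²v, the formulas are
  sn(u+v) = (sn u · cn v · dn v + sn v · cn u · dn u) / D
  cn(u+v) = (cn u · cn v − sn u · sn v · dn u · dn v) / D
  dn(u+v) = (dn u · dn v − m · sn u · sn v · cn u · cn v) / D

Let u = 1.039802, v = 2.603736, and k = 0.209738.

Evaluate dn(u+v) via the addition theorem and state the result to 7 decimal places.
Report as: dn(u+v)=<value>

dn(u+v)=0.9955532

sn u = 0.8589278179620762, cn u = 0.5120966740088306, dn u = 0.9836391861821148
sn v = 0.5413110451308352, cn v = -0.8408224262110062, dn v = 0.9935341691606436
m = k² = 0.043990028644
D = 1 − m·sn²u·sn²v = 0.9904904195040284
dn(u+v) = (dn u·dn v − m·sn u·sn v·cn u·cn v)/D = 0.9860858586561012/0.9904904195040284 = 0.9955531514881964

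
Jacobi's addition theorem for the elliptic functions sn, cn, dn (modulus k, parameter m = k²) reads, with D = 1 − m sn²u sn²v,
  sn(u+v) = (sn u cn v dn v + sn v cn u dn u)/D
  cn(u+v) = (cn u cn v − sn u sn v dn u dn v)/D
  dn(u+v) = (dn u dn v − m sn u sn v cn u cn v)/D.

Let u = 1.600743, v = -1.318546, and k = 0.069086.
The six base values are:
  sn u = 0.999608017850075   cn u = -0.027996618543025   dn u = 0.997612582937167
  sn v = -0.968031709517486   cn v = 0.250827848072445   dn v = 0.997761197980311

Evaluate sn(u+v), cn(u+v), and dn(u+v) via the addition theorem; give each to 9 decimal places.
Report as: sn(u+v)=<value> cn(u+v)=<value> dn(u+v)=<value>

m = k² = 0.004772875396
D = 1 − m·sn²u·sn²v = 0.9955309138601937
sn(u+v) = (sn u·cn v·dn v + sn v·cn u·dn u)/D = 0.2772051059115437/0.9955309138601937 = 0.2784495208056118
cn(u+v) = (cn u·cn v − sn u·sn v·dn u·dn v)/D = 0.9561585274983862/0.9955309138601937 = 0.9604508651477832
dn(u+v) = (dn u·dn v − m·sn u·sn v·cn u·cn v)/D = 0.9953466933479802/0.9955309138601937 = 0.9998149524945447

sn(u+v)=0.278449521 cn(u+v)=0.960450865 dn(u+v)=0.999814952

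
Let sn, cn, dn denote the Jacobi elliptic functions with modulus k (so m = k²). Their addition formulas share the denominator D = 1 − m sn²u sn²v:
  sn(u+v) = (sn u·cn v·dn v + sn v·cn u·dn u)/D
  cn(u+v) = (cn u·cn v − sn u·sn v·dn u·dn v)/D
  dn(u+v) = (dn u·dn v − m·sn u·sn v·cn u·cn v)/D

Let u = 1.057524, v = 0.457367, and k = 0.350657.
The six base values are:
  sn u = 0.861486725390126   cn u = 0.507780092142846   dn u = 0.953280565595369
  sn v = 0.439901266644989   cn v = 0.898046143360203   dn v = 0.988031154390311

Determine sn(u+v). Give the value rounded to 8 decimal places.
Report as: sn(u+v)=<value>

sn(u+v)=0.99490155

m = k² = 0.122960331649
D = 1 − m·sn²u·sn²v = 0.9823407347275317
sn(u+v) = (sn u·cn v·dn v + sn v·cn u·dn u)/D = 0.977332316612417/0.9823407347275317 = 0.9949015469499961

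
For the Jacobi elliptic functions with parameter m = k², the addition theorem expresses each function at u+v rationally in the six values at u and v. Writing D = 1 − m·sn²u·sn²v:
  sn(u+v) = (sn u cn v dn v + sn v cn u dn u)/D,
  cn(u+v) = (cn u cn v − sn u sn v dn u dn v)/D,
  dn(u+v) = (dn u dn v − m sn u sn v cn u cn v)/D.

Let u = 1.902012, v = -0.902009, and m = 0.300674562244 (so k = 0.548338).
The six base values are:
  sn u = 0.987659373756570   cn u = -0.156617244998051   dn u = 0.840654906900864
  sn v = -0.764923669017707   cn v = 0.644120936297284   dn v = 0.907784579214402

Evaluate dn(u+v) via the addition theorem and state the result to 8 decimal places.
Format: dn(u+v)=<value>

m = k² = 0.300674562244
D = 1 − m·sn²u·sn²v = 0.8283881527263139
dn(u+v) = (dn u·dn v − m·sn u·sn v·cn u·cn v)/D = 0.7402180801948117/0.8283881527263139 = 0.8935643004534468

dn(u+v)=0.89356430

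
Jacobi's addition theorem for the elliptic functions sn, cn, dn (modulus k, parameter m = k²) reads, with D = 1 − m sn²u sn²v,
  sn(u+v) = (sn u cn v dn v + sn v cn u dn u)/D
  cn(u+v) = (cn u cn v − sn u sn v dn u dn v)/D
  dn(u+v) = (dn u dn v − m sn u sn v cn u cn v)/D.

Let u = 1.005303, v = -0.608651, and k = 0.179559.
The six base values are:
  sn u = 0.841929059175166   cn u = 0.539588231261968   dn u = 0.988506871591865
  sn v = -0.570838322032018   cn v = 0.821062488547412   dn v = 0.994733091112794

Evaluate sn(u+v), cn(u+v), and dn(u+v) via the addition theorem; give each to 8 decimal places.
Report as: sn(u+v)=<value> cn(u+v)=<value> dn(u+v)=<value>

sn(u+v)=0.38603278 cn(u+v)=0.92248506 dn(u+v)=0.99759478

m = k² = 0.032241434481
D = 1 − m·sn²u·sn²v = 0.9925528243589805
sn(u+v) = (sn u·cn v·dn v + sn v·cn u·dn u)/D = 0.3831579246306214/0.9925528243589805 = 0.3860327785355665
cn(u+v) = (cn u·cn v − sn u·sn v·dn u·dn v)/D = 0.9156151560212098/0.9925528243589805 = 0.9224850643214286
dn(u+v) = (dn u·dn v − m·sn u·sn v·cn u·cn v)/D = 0.9901655135891973/0.9925528243589805 = 0.9975947771129209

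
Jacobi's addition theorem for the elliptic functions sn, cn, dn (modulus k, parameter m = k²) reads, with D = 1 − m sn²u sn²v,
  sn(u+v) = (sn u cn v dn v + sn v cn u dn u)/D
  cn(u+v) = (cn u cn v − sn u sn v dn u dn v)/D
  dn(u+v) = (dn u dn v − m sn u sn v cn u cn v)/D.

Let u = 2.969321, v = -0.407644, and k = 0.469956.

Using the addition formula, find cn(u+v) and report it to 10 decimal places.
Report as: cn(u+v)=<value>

cn(u+v)=-0.7223743473

sn u = 0.361093486995497, cn u = -0.9325296207892985, dn u = 0.9854961042862373
sn v = -0.3942355692285097, cn v = 0.9190094210371692, dn v = 0.9826870193171534
m = k² = 0.220858641936
D = 1 − m·sn²u·sn²v = 0.9955242551762126
cn(u+v) = (cn u·cn v − sn u·sn v·dn u·dn v)/D = -0.7191411840987707/0.9955242551762126 = -0.7223743473447356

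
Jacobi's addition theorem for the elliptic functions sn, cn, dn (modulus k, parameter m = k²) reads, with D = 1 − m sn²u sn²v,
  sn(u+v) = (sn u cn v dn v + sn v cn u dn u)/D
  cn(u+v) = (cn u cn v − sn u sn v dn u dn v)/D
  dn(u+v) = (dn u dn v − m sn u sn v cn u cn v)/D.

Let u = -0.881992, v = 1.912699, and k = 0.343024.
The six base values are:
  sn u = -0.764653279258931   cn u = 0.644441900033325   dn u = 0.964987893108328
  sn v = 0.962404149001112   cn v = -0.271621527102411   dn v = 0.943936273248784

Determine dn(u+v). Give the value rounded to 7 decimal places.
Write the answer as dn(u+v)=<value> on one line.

dn(u+v)=0.9566928

m = k² = 0.117665464576
D = 1 − m·sn²u·sn²v = 0.93627745717757
dn(u+v) = (dn u·dn v − m·sn u·sn v·cn u·cn v)/D = 0.8957298744812527/0.93627745717757 = 0.9566927705185288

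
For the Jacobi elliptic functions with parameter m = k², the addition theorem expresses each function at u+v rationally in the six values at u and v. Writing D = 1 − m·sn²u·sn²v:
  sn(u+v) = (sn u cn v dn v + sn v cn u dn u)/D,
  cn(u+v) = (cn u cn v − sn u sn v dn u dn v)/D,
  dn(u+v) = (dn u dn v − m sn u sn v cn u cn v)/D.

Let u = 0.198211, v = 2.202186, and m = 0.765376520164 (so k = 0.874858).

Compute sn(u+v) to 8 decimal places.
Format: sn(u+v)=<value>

sn(u+v)=0.99449829

sn u = 0.1959506958069973, cn u = 0.9806137490432987, dn u = 0.9851964709433941
sn v = 0.9999653960440213, cn v = -0.008319057309789213, dn v = 0.4844341534515646
m = k² = 0.765376520164
D = 1 − m·sn²u·sn²v = 0.9706141202002677
sn(u+v) = (sn u·cn v·dn v + sn v·cn u·dn u)/D = 0.9652740858733913/0.9706141202002677 = 0.9944982931777516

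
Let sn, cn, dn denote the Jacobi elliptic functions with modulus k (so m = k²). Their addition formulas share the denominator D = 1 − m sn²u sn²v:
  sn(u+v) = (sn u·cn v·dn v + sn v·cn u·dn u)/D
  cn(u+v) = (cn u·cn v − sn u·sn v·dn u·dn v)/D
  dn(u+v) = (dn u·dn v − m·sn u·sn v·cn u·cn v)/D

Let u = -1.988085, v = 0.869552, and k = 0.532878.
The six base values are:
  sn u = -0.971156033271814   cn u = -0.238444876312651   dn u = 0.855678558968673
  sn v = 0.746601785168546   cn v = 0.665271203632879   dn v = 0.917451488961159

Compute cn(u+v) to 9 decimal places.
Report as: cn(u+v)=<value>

cn(u+v)=0.482626720

m = k² = 0.283958962884
D = 1 − m·sn²u·sn²v = 0.8507165530234979
cn(u+v) = (cn u·cn v − sn u·sn v·dn u·dn v)/D = 0.410578539918052/0.8507165530234979 = 0.4826267203322084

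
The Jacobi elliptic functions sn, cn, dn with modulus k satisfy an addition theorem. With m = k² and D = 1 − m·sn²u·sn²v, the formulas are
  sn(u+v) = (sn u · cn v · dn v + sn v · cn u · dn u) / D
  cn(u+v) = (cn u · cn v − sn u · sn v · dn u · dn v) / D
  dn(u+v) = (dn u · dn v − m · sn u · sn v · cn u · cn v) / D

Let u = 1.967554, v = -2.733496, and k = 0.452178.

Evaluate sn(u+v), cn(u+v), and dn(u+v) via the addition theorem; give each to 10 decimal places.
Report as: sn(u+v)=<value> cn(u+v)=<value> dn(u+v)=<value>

sn u = 0.9628331633796601, cn u = -0.2700968335547767, dn u = 0.9002506562753135
sn v = -0.5511554509215086, cn v = -0.8344025820426903, dn v = 0.9684468015502297
m = k² = 0.204464943684
D = 1 − m·sn²u·sn²v = 0.9424203325741808
sn(u+v) = (sn u·cn v·dn v + sn v·cn u·dn u)/D = -0.6440248165144504/0.9424203325741808 = -0.6833732192039238
cn(u+v) = (cn u·cn v − sn u·sn v·dn u·dn v)/D = 0.6880320624525851/0.9424203325741808 = 0.7300692044421994
dn(u+v) = (dn u·dn v − m·sn u·sn v·cn u·cn v)/D = 0.8962982621814397/0.9424203325741808 = 0.9510599795032428

sn(u+v)=-0.6833732192 cn(u+v)=0.7300692044 dn(u+v)=0.9510599795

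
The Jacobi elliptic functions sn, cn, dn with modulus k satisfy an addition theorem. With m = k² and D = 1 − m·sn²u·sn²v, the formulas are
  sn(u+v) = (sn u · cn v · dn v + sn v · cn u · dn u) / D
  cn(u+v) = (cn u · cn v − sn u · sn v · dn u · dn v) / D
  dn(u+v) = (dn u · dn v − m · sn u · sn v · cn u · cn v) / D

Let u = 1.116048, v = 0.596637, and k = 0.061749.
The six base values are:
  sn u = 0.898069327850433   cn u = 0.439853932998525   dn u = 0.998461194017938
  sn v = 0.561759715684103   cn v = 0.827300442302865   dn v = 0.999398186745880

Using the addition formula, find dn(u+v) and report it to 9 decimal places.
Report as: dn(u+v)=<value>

m = k² = 0.003812939001
D = 1 − m·sn²u·sn²v = 0.9990295330043811
dn(u+v) = (dn u·dn v − m·sn u·sn v·cn u·cn v)/D = 0.9971603164923923/0.9990295330043811 = 0.9981289677129289

dn(u+v)=0.998128968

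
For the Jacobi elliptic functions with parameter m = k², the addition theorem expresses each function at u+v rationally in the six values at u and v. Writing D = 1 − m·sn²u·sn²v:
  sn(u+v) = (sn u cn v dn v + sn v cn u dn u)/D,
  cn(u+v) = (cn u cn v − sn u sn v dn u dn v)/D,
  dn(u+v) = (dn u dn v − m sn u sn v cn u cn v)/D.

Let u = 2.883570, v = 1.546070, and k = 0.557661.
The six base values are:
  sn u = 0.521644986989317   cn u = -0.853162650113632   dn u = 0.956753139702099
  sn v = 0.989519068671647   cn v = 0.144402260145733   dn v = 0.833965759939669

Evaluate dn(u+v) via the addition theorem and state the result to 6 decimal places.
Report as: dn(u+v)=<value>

m = k² = 0.310985790921
D = 1 − m·sn²u·sn²v = 0.9171411391630023
dn(u+v) = (dn u·dn v − m·sn u·sn v·cn u·cn v)/D = 0.8176756836368731/0.9171411391630023 = 0.8915483655908152

dn(u+v)=0.891548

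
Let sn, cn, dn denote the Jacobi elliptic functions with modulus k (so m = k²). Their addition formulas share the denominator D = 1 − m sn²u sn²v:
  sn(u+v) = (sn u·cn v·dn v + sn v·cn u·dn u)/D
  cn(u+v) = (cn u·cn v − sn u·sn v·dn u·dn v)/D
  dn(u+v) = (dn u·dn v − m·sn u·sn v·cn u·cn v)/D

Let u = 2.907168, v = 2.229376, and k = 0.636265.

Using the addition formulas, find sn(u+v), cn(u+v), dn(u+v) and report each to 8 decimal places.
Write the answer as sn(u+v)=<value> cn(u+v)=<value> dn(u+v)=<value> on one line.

sn(u+v)=-0.98731237 cn(u+v)=-0.15879007 dn(u+v)=0.77805811

sn u = 0.5950557380293, cn u = -0.8036844334926521, dn u = 0.9255550177366666
sn v = 0.9391674501948458, cn v = -0.3434596053315613, dn v = 0.8018246629562549
m = k² = 0.404833150225
D = 1 − m·sn²u·sn²v = 0.8735620553564464
sn(u+v) = (sn u·cn v·dn v + sn v·cn u·dn u)/D = -0.8624786222533339/0.8735620553564464 = -0.9873123688979485
cn(u+v) = (cn u·cn v − sn u·sn v·dn u·dn v)/D = -0.1387129796182394/0.8735620553564464 = -0.1587900696552568
dn(u+v) = (dn u·dn v − m·sn u·sn v·cn u·cn v)/D = 0.6796820452162987/0.8735620553564464 = 0.7780581139584442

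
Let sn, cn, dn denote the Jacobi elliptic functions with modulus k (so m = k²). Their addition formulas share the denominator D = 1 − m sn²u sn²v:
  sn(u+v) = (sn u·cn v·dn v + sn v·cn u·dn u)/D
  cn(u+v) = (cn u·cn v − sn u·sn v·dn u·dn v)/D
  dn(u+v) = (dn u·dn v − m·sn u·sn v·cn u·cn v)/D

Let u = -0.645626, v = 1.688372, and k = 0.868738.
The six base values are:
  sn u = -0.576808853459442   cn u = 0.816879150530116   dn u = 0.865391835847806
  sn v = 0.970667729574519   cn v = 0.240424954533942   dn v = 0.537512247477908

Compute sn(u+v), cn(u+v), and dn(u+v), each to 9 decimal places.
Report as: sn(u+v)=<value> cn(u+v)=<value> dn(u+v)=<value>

sn(u+v)=0.801190946 cn(u+v)=0.598408780 dn(u+v)=0.718017529

m = k² = 0.754705712644
D = 1 − m·sn²u·sn²v = 0.7634174786966297
sn(u+v) = (sn u·cn v·dn v + sn v·cn u·dn u)/D = 0.6116431718236957/0.7634174786966297 = 0.8011909458347013
cn(u+v) = (cn u·cn v − sn u·sn v·dn u·dn v)/D = 0.4568357222689225/0.7634174786966297 = 0.5984087802769079
dn(u+v) = (dn u·dn v − m·sn u·sn v·cn u·cn v)/D = 0.548147131499458/0.7634174786966297 = 0.7180175288039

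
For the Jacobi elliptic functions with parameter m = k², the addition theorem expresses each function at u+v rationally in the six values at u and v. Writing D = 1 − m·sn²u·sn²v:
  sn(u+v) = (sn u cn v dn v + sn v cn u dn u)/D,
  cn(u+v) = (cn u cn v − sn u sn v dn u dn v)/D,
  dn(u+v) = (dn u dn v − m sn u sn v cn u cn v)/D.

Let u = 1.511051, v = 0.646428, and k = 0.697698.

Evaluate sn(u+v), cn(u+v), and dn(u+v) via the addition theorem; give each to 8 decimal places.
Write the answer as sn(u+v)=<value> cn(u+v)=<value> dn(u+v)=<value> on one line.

sn u = 0.9713524114961983, cn u = 0.2376436253732052, dn u = 0.7353286989396658
sn v = 0.5862403936102059, cn v = 0.8101371494381373, dn v = 0.9125259788263841
m = k² = 0.486782499204
D = 1 − m·sn²u·sn²v = 0.8421516378470428
sn(u+v) = (sn u·cn v·dn v + sn v·cn u·dn u)/D = 0.8205361263684685/0.8421516378470428 = 0.9743329935997818
cn(u+v) = (cn u·cn v − sn u·sn v·dn u·dn v)/D = -0.189578074820601/0.8421516378470428 = -0.2251115669682203
dn(u+v) = (dn u·dn v − m·sn u·sn v·cn u·cn v)/D = 0.6176396089760424/0.8421516378470428 = 0.733406646996538

sn(u+v)=0.97433299 cn(u+v)=-0.22511157 dn(u+v)=0.73340665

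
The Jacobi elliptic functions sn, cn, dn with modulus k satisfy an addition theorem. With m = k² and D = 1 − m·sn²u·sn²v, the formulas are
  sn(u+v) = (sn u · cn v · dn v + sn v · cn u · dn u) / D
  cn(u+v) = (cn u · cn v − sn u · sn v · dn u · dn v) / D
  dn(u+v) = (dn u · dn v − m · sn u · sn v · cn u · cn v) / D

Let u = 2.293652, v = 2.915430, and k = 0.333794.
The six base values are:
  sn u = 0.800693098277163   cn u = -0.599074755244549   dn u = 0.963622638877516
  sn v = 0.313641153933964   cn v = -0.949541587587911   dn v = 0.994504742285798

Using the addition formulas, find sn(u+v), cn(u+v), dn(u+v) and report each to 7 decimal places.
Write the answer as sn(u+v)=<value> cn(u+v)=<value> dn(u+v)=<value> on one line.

m = k² = 0.111418434436
D = 1 − m·sn²u·sn²v = 0.9929732369657873
sn(u+v) = (sn u·cn v·dn v + sn v·cn u·dn u)/D = -0.9371727900895898/0.9929732369657873 = -0.9438046819401638
cn(u+v) = (cn u·cn v − sn u·sn v·dn u·dn v)/D = 0.3281813688282857/0.9929732369657873 = 0.3305037402932473
dn(u+v) = (dn u·dn v − m·sn u·sn v·cn u·cn v)/D = 0.9424106516217023/0.9929732369657873 = 0.9490796091357021

sn(u+v)=-0.9438047 cn(u+v)=0.3305037 dn(u+v)=0.9490796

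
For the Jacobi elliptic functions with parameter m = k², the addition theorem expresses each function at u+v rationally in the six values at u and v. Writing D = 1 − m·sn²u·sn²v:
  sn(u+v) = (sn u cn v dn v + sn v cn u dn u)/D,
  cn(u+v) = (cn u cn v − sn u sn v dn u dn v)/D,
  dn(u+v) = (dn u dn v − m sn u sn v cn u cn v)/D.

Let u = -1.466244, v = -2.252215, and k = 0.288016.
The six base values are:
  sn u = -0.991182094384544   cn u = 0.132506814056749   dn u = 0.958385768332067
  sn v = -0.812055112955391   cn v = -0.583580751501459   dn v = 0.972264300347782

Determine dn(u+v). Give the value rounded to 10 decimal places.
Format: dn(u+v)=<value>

m = k² = 0.082953216256
D = 1 − m·sn²u·sn²v = 0.9462583327848472
dn(u+v) = (dn u·dn v − m·sn u·sn v·cn u·cn v)/D = 0.9369673782189358/0.9462583327848472 = 0.9901813762225289

dn(u+v)=0.9901813762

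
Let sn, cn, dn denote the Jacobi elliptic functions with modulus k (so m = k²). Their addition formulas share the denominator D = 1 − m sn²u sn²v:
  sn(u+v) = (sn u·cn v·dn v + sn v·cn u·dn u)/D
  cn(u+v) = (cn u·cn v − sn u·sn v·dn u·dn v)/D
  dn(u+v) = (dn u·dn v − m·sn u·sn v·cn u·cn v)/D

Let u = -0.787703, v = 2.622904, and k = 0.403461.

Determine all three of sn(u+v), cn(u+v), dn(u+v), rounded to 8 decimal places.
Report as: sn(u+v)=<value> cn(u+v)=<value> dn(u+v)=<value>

sn(u+v)=0.98427563 cn(u+v)=-0.17663941 dn(u+v)=0.91776807

sn u = -0.7004482443101261, cn u = 0.7137031995464654, dn u = 0.959236797687326
sn v = 0.6072798119988005, cn v = -0.7944880300789318, dn v = 0.9695196114053701
m = k² = 0.162780778521
D = 1 − m·sn²u·sn²v = 0.9705467711894326
sn(u+v) = (sn u·cn v·dn v + sn v·cn u·dn u)/D = 0.9552855360275567/0.9705467711894326 = 0.9842756314122062
cn(u+v) = (cn u·cn v − sn u·sn v·dn u·dn v)/D = -0.1714368097077649/0.9705467711894326 = -0.176639410687714
dn(u+v) = (dn u·dn v − m·sn u·sn v·cn u·cn v)/D = 0.8907368331275863/0.9705467711894326 = 0.9177680659696215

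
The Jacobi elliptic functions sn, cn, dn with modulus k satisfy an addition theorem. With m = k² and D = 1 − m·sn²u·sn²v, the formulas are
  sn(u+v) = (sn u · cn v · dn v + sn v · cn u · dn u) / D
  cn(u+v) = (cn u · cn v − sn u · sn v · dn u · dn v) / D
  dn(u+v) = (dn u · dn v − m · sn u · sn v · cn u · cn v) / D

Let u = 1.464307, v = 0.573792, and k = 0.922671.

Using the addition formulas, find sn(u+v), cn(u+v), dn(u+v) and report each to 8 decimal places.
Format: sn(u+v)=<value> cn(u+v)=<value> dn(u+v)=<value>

sn u = 0.9201753187855245, cn u = 0.3915065551149282, dn u = 0.5283621855776988
sn v = 0.5217979122092423, cn v = 0.8530691289772921, dn v = 0.8764747654514479
m = k² = 0.851321774241
D = 1 − m·sn²u·sn²v = 0.8037364833450861
sn(u+v) = (sn u·cn v·dn v + sn v·cn u·dn u)/D = 0.7959468502218049/0.8037364833450861 = 0.9903082250405489
cn(u+v) = (cn u·cn v − sn u·sn v·dn u·dn v)/D = 0.1116286087072373/0.8037364833450861 = 0.1388870743339261
dn(u+v) = (dn u·dn v − m·sn u·sn v·cn u·cn v)/D = 0.326578120927585/0.8037364833450861 = 0.4063248685295376

sn(u+v)=0.99030823 cn(u+v)=0.13888707 dn(u+v)=0.40632487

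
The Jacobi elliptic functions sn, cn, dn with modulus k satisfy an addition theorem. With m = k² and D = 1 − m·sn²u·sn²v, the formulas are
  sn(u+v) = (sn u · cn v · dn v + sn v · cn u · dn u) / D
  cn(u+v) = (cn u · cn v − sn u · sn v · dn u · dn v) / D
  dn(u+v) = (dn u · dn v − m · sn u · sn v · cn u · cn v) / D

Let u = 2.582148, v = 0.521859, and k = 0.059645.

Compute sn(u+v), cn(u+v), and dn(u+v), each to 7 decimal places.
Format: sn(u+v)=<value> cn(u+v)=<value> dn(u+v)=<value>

sn u = 0.5330026916634293, cn u = -0.8461135447914419, dn u = 0.9994945401458687
sn v = 0.4984233820568485, cn v = 0.866933753074024, dn v = 0.9995580115781604
m = k² = 0.003557526025
D = 1 − m·sn²u·sn²v = 0.9997489248644595
sn(u+v) = (sn u·cn v·dn v + sn v·cn u·dn u)/D = 0.04036418007886455/0.9997489248644595 = 0.04037431706599425
cn(u+v) = (cn u·cn v − sn u·sn v·dn u·dn v)/D = -0.9989337544272912/0.9997489248644595 = -0.9991846248424035
dn(u+v) = (dn u·dn v − m·sn u·sn v·cn u·cn v)/D = 0.9997460260525018/0.9997489248644595 = 0.9999971004600399

sn(u+v)=0.0403743 cn(u+v)=-0.9991846 dn(u+v)=0.9999971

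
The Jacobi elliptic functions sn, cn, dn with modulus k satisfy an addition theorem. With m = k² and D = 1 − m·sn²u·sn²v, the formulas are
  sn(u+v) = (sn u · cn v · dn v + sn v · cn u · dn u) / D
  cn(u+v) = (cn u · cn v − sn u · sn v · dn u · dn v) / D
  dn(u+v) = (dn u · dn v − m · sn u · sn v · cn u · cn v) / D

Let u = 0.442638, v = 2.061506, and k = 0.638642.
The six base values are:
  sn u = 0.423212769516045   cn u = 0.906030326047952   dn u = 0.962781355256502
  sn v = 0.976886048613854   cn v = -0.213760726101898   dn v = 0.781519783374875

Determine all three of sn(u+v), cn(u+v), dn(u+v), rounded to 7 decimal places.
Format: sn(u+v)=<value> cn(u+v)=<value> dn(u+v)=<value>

sn(u+v)=0.8400056 cn(u+v)=-0.5425777 dn(u+v)=0.8439239

m = k² = 0.407863604164
D = 1 − m·sn²u·sn²v = 0.9302859532366243
sn(u+v) = (sn u·cn v·dn v + sn v·cn u·dn u)/D = 0.7814454160850831/0.9302859532366243 = 0.8400056061969984
cn(u+v) = (cn u·cn v − sn u·sn v·dn u·dn v)/D = -0.5047524308698137/0.9302859532366243 = -0.542577719370795
dn(u+v) = (dn u·dn v − m·sn u·sn v·cn u·cn v)/D = 0.7850905775885147/0.9302859532366243 = 0.843923929902467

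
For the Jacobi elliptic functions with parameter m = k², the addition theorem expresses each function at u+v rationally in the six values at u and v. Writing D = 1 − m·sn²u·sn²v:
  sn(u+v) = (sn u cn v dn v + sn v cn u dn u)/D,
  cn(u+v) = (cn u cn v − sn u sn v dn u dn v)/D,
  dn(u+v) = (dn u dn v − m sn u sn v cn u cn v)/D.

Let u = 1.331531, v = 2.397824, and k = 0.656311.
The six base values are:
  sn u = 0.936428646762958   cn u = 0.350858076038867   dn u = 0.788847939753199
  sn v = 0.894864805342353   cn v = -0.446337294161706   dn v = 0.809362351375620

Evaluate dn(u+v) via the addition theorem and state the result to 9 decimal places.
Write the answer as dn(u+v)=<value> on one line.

m = k² = 0.430744128721
D = 1 − m·sn²u·sn²v = 0.6975290962276139
dn(u+v) = (dn u·dn v − m·sn u·sn v·cn u·cn v)/D = 0.6949895481020426/0.6975290962276139 = 0.9963592226628169

dn(u+v)=0.996359223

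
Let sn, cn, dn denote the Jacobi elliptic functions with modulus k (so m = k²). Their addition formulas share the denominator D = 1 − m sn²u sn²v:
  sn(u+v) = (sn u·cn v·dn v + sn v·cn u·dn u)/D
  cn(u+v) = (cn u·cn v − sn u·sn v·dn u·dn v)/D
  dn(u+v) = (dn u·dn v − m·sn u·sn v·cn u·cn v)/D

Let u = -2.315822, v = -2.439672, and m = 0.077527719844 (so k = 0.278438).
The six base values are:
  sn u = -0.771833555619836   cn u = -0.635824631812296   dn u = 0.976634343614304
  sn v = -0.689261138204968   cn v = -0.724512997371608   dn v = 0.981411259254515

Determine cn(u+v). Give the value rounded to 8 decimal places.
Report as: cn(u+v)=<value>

m = k² = 0.077527719844
D = 1 − m·sn²u·sn²v = 0.9780582173712588
cn(u+v) = (cn u·cn v − sn u·sn v·dn u·dn v)/D = -0.04924320665324864/0.9780582173712588 = -0.05034792998887154

cn(u+v)=-0.05034793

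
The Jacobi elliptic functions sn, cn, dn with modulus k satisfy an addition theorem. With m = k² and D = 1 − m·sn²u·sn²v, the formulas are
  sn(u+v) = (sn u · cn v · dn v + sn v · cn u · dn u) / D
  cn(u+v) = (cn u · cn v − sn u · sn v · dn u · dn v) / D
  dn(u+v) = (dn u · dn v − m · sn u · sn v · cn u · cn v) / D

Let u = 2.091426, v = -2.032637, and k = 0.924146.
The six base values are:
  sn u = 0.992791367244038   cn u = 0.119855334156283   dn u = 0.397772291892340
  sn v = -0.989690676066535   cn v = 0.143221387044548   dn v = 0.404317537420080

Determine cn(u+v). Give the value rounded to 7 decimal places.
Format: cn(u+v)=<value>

m = k² = 0.854045829316
D = 1 − m·sn²u·sn²v = 0.1754896380454719
cn(u+v) = (cn u·cn v − sn u·sn v·dn u·dn v)/D = 0.175186764309036/0.1754896380454719 = 0.9982741218238918

cn(u+v)=0.9982741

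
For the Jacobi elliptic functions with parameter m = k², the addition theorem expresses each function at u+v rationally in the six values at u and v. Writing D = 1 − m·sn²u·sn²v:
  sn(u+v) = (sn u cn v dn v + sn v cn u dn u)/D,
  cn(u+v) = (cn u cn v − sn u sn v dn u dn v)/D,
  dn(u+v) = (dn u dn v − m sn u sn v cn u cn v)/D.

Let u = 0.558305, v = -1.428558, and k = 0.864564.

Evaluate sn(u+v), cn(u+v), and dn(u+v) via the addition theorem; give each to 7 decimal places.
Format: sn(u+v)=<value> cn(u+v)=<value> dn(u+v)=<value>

sn u = 0.5125182129359179, cn u = 0.8586763542854625, dn u = 0.8964698207644095
sn v = -0.9260308148881916, cn v = 0.377447916774635, dn v = 0.5991819219887452
m = k² = 0.747470910096
D = 1 − m·sn²u·sn²v = 0.831630361607352
sn(u+v) = (sn u·cn v·dn v + sn v·cn u·dn u)/D = -0.596926524905802/0.831630361607352 = -0.7177786579990647
cn(u+v) = (cn u·cn v − sn u·sn v·dn u·dn v)/D = 0.5790403977366846/0.831630361607352 = 0.6962713537989781
dn(u+v) = (dn u·dn v − m·sn u·sn v·cn u·cn v)/D = 0.6521267283183104/0.831630361607352 = 0.7841545456059325

sn(u+v)=-0.7177787 cn(u+v)=0.6962714 dn(u+v)=0.7841545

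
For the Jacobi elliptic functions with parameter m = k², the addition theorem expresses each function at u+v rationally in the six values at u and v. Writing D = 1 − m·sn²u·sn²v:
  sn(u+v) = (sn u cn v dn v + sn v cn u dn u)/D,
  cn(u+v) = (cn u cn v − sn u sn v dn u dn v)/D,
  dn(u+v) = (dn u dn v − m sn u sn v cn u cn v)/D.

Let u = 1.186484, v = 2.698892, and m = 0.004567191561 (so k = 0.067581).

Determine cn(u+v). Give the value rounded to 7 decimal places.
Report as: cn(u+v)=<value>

sn u = 0.9266969266971264, cn u = 0.3758095342724833, dn u = 0.9980369961674409
sn v = 0.4315695188737147, cn v = -0.9020796807262152, dn v = 0.9995745846595512
m = k² = 0.004567191561
D = 1 − m·sn²u·sn²v = 0.9992694899417902
cn(u+v) = (cn u·cn v − sn u·sn v·dn u·dn v)/D = -0.7379894150844531/0.9992694899417902 = -0.7385289178872485

cn(u+v)=-0.7385289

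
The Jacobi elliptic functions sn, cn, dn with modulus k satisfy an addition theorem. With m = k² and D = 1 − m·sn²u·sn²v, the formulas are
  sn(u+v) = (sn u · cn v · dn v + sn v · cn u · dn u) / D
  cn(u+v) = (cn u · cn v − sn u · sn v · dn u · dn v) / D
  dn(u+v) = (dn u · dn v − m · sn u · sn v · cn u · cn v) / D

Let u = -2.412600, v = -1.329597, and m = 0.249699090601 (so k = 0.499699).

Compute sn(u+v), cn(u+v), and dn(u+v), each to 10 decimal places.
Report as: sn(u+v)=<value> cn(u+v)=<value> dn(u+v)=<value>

sn u = -0.8005470318830686, cn u = -0.5992699306182558, dn u = 0.9165009317575536
sn v = -0.9523468333250037, cn v = 0.3050172274738554, dn v = 0.8795065613193819
m = k² = 0.249699090601
D = 1 − m·sn²u·sn²v = 0.8548620622002687
sn(u+v) = (sn u·cn v·dn v + sn v·cn u·dn u)/D = 0.308300360344931/0.8548620622002687 = 0.3606433996514229
cn(u+v) = (cn u·cn v − sn u·sn v·dn u·dn v)/D = -0.7973330754461913/0.8548620622002687 = -0.9327037784247816
dn(u+v) = (dn u·dn v − m·sn u·sn v·cn u·cn v)/D = 0.8408659040021284/0.8548620622002687 = 0.983627582955177

sn(u+v)=0.3606433997 cn(u+v)=-0.9327037784 dn(u+v)=0.9836275830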